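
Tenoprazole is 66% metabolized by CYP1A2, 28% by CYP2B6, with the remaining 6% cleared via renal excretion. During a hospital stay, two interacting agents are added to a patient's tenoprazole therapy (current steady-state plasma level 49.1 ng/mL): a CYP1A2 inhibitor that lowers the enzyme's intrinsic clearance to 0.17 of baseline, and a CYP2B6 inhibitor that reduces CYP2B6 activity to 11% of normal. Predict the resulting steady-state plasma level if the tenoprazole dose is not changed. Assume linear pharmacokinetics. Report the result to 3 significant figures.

CYP1A2: 0.66 × 0.17 = 0.1122
CYP2B6: 0.28 × 0.11 = 0.0308
Other: 0.06 (unchanged)
Relative clearance = 0.1122 + 0.0308 + 0.06 = 0.203.
New steady-state plasma level = 49.1 / 0.203 = 242 ng/mL (concentration scales inversely with clearance).

242 ng/mL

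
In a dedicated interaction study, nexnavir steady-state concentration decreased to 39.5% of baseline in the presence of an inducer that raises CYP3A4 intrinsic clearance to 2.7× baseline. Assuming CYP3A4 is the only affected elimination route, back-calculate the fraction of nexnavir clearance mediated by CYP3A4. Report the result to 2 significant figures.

CL'/CL = 1 / 0.395 = 2.532
2.7·fm + (1 − fm) = 2.532
fm = (2.532 − 1) / (2.7 − 1) = 0.90

0.90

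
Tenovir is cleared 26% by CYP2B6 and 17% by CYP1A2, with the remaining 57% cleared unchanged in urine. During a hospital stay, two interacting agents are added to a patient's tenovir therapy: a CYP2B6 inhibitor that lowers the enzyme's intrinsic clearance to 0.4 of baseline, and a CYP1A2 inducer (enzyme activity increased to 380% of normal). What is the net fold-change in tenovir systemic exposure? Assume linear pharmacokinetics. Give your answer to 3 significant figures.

0.758

The CYP2B6 pathway (26% of clearance) falls to 0.4× activity: 0.26 × 0.4 = 0.104.
The CYP1A2 pathway (17% of clearance) increases to 3.8× activity: 0.17 × 3.8 = 0.646.
The remaining 57% of clearance is unaffected.
CL_new/CL_old = 0.104 + 0.646 + 0.57 = 1.32.
Systemic exposure ∝ 1/CL: fold-change = 1 / 1.32 = 0.758.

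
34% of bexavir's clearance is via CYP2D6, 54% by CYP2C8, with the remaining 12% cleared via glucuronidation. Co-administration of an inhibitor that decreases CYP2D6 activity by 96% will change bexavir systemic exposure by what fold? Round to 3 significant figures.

1.48

The CYP2D6 pathway (34% of clearance) is reduced to 0.04× activity: 0.34 × 0.04 = 0.0136.
CYP2C8 (54%) and the residual 12% are unaffected.
Relative clearance = 0.0136 + 0.54 + 0.12 = 0.6736.
Systemic exposure is inversely proportional to clearance, so the fold-change is 1 / 0.6736 = 1.48.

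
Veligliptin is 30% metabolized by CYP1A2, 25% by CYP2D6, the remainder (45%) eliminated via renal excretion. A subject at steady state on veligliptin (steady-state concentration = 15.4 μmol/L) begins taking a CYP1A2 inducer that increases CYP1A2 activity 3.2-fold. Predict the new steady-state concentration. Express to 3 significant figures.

9.28 μmol/L

The CYP1A2 pathway (30% of clearance) is boosted to 3.2× activity: 0.3 × 3.2 = 0.96.
CYP2D6 (25%) and the residual 45% are unaffected.
CL_new/CL_old = 0.96 + 0.25 + 0.45 = 1.66.
New steady-state concentration = baseline ÷ relative clearance = 15.4 / 1.66 = 9.28 μmol/L.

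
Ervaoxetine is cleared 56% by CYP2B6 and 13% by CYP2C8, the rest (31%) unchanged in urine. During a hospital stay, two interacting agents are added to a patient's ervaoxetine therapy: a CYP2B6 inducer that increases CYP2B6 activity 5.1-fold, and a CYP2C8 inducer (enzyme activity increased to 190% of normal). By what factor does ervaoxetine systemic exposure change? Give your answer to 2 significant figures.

The CYP2B6 pathway (56% of clearance) rises to 5.1× activity: 0.56 × 5.1 = 2.856.
The CYP2C8 pathway (13% of clearance) is boosted to 1.9× activity: 0.13 × 1.9 = 0.247.
The remaining 31% of clearance is unaffected.
New clearance relative to baseline: 2.856 + 0.247 + 0.31 = 3.413.
Because systemic exposure varies inversely with clearance, the combined effect is 1 / 3.413 = 0.29.

0.29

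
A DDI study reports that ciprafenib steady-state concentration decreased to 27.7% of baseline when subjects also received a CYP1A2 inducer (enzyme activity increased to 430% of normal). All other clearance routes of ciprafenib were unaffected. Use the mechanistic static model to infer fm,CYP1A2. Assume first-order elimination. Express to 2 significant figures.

Let fm be the CYP1A2 fraction. New clearance relative to baseline = fm × 4.3 + (1 − fm).
Steady-state concentration ratio = 1 / (new CL fraction), so new CL fraction = 1 / 0.277 = 3.61.
fm × 4.3 + 1 − fm = 3.61  ⇒  fm × (4.3 − 1) = 2.61  ⇒  fm = 0.79.

0.79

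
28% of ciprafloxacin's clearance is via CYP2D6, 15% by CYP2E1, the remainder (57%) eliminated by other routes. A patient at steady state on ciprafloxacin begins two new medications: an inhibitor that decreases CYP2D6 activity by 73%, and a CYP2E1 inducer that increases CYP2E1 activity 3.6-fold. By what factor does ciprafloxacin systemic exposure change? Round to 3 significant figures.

The CYP2D6 pathway (28% of clearance) is reduced to 0.27× activity: 0.28 × 0.27 = 0.0756.
The CYP2E1 pathway (15% of clearance) rises to 3.6× activity: 0.15 × 3.6 = 0.54.
Non-CYP routes (57%) are unchanged.
New clearance relative to baseline: 0.0756 + 0.54 + 0.57 = 1.1856.
Because systemic exposure varies inversely with clearance, the combined effect is 1 / 1.1856 = 0.843.

0.843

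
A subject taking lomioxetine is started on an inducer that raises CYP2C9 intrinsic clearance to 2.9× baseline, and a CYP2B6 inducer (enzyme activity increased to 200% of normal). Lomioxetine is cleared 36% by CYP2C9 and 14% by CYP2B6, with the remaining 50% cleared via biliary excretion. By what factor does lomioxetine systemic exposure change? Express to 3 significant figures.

The CYP2C9 pathway (36% of clearance) rises to 2.9× activity: 0.36 × 2.9 = 1.044.
The CYP2B6 pathway (14% of clearance) rises to 2× activity: 0.14 × 2 = 0.28.
The remaining 50% of clearance is unaffected.
CL_new/CL_old = 1.044 + 0.28 + 0.5 = 1.824.
Systemic exposure ∝ 1/CL: fold-change = 1 / 1.824 = 0.548.

0.548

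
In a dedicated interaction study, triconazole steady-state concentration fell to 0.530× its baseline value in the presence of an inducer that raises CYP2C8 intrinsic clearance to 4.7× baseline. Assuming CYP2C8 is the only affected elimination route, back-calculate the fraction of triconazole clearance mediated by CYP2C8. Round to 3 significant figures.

Let fm be the CYP2C8 fraction. New clearance relative to baseline = fm × 4.7 + (1 − fm).
Steady-state concentration ratio = 1 / (new CL fraction), so new CL fraction = 1 / 0.530 = 1.887.
fm × 4.7 + 1 − fm = 1.887  ⇒  fm × (4.7 − 1) = 0.8868  ⇒  fm = 0.240.

0.240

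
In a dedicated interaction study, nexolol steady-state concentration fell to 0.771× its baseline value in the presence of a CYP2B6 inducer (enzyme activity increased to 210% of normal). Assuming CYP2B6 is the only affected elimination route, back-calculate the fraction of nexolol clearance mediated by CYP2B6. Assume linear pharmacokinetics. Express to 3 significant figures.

Write x for the fraction cleared via CYP2B6. The observed steady-state concentration change means clearance rose to 1/0.771 = 1.297 of baseline.
Only the CYP2B6 route changed, so 1.297 = x·2.1 + (1 − x), giving x = 0.270.

0.270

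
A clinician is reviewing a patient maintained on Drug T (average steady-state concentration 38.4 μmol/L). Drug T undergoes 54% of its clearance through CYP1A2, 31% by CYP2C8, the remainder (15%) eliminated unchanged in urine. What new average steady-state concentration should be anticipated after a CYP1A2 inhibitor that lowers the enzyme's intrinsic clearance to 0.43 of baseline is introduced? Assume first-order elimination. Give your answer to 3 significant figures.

55.5 μmol/L

CYP1A2: 0.54 × 0.43 = 0.2322
CYP2C8: 0.31 (unchanged)
Other: 0.15 (unchanged)
Relative clearance = 0.2322 + 0.31 + 0.15 = 0.6922.
New average steady-state concentration = baseline ÷ relative clearance = 38.4 / 0.6922 = 55.5 μmol/L.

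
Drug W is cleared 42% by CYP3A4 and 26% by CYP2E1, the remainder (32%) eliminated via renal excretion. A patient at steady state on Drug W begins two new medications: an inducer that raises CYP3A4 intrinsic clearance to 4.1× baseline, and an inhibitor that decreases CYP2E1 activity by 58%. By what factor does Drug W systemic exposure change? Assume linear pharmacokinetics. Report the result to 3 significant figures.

CYP3A4: 0.42 × 4.1 = 1.722
CYP2E1: 0.26 × 0.42 = 0.1092
Other: 0.32 (unchanged)
New clearance relative to baseline: 1.722 + 0.1092 + 0.32 = 2.1512.
Net systemic exposure ratio = 1 / 2.1512 = 0.465.

0.465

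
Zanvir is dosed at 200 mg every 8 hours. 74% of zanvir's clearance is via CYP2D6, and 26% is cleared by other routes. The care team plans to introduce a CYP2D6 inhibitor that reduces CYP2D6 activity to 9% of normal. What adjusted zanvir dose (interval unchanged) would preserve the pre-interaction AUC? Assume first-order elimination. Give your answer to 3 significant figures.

CYP2D6: 0.74 × 0.09 = 0.0666
Other: 0.26 (unchanged)
Relative clearance = 0.0666 + 0.26 = 0.3266.
Css,avg = (dose rate)/CL, so holding Css fixed requires dose ∝ CL: 200 × 0.3266 = 65.3 mg.

65.3 mg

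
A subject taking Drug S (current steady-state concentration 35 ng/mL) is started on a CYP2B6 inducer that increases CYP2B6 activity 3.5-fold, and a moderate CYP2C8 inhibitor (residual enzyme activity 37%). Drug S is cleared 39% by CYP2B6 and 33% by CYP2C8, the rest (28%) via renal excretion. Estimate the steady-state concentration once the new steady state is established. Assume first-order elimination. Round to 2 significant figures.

20 ng/mL

The CYP2B6 pathway (39% of clearance) increases to 3.5× activity: 0.39 × 3.5 = 1.365.
The CYP2C8 pathway (33% of clearance) is reduced to 0.37× activity: 0.33 × 0.37 = 0.1221.
The remaining 28% of clearance is unaffected.
Relative clearance = 1.365 + 0.1221 + 0.28 = 1.7671.
Dividing the baseline by the relative clearance: 35 / 1.7671 = 20 ng/mL.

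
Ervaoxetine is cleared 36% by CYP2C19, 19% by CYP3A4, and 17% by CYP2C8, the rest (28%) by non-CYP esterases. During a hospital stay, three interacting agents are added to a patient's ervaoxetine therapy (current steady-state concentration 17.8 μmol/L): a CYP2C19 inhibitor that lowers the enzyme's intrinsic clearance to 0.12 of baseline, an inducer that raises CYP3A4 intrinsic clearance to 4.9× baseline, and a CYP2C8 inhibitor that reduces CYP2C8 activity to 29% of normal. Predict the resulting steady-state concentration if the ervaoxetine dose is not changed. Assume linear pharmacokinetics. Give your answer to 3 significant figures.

CYP2C19: 0.36 × 0.12 = 0.0432
CYP3A4: 0.19 × 4.9 = 0.931
CYP2C8: 0.17 × 0.29 = 0.0493
Other: 0.28 (unchanged)
Relative clearance = 0.0432 + 0.931 + 0.0493 + 0.28 = 1.3035.
New steady-state concentration = 17.8 / 1.3035 = 13.7 μmol/L (concentration scales inversely with clearance).

13.7 μmol/L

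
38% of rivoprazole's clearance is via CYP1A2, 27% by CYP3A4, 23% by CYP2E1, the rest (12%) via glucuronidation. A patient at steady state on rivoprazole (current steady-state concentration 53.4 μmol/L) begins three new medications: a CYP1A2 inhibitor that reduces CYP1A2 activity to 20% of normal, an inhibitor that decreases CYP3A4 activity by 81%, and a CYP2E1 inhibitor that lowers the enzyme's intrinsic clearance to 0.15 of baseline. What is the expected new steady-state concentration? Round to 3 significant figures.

189 μmol/L

The CYP1A2 pathway (38% of clearance) drops to 0.2× activity: 0.38 × 0.2 = 0.076.
The CYP3A4 pathway (27% of clearance) drops to 0.19× activity: 0.27 × 0.19 = 0.0513.
The CYP2E1 pathway (23% of clearance) drops to 0.15× activity: 0.23 × 0.15 = 0.0345.
The remaining 12% of clearance is unaffected.
New clearance relative to baseline: 0.076 + 0.0513 + 0.0345 + 0.12 = 0.2818.
Steady-state concentration ∝ 1/CL: new value = 53.4 / 0.2818 = 189 μmol/L.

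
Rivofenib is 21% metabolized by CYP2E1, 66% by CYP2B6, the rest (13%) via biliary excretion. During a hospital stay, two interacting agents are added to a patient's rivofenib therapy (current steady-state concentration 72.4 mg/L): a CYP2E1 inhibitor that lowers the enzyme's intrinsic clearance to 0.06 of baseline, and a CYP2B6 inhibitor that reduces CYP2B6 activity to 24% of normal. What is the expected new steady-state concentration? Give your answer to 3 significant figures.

The CYP2E1 pathway (21% of clearance) is reduced to 0.06× activity: 0.21 × 0.06 = 0.0126.
The CYP2B6 pathway (66% of clearance) falls to 0.24× activity: 0.66 × 0.24 = 0.1584.
Non-CYP routes (13%) are unchanged.
New clearance relative to baseline: 0.0126 + 0.1584 + 0.13 = 0.301.
Dividing the baseline by the relative clearance: 72.4 / 0.301 = 241 mg/L.

241 mg/L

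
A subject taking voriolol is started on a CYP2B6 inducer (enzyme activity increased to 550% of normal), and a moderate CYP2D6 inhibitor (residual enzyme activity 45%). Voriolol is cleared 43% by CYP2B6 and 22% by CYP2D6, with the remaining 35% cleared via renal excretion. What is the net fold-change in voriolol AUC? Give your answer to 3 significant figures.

The CYP2B6 pathway (43% of clearance) rises to 5.5× activity: 0.43 × 5.5 = 2.365.
The CYP2D6 pathway (22% of clearance) drops to 0.45× activity: 0.22 × 0.45 = 0.099.
Non-CYP routes (35%) are unchanged.
Relative clearance = 2.365 + 0.099 + 0.35 = 2.814.
Net AUC ratio = 1 / 2.814 = 0.355.

0.355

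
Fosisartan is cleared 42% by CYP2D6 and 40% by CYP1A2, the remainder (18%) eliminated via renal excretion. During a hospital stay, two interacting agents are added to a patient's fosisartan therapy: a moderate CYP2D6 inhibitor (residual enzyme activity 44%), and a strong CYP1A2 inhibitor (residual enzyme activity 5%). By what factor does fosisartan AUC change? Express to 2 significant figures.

2.6

The CYP2D6 pathway (42% of clearance) drops to 0.44× activity: 0.42 × 0.44 = 0.1848.
The CYP1A2 pathway (40% of clearance) falls to 0.05× activity: 0.4 × 0.05 = 0.02.
Non-CYP routes (18%) are unchanged.
CL_new/CL_old = 0.1848 + 0.02 + 0.18 = 0.3848.
Because AUC varies inversely with clearance, the combined effect is 1 / 0.3848 = 2.6.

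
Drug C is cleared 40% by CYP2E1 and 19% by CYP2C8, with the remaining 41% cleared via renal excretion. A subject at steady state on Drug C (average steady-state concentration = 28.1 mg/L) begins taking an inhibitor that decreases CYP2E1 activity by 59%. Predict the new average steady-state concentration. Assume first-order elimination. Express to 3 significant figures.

36.8 mg/L

The CYP2E1 pathway (40% of clearance) is reduced to 0.41× activity: 0.4 × 0.41 = 0.164.
CYP2C8 (19%) and the residual 41% are unaffected.
CL_new/CL_old = 0.164 + 0.19 + 0.41 = 0.764.
Average steady-state concentration ∝ 1/CL, so new value = 28.1 / 0.764 = 36.8 mg/L.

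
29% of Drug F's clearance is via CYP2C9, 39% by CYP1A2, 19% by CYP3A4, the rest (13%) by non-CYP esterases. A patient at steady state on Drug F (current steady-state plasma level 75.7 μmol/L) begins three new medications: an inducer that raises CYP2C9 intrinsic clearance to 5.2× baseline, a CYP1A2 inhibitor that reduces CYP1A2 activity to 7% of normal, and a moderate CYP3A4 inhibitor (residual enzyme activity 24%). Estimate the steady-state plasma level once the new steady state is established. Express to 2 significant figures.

CYP2C9: 0.29 × 5.2 = 1.508
CYP1A2: 0.39 × 0.07 = 0.0273
CYP3A4: 0.19 × 0.24 = 0.0456
Other: 0.13 (unchanged)
Relative clearance = 1.508 + 0.0273 + 0.0456 + 0.13 = 1.7109.
Dividing the baseline by the relative clearance: 75.7 / 1.7109 = 44 μmol/L.

44 μmol/L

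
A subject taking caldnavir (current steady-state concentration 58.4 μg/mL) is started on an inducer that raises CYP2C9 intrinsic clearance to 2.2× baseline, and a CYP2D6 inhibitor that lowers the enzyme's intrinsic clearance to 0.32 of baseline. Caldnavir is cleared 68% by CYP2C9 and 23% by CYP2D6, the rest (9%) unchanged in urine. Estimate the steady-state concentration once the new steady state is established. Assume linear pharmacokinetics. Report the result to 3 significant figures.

CYP2C9: 0.68 × 2.2 = 1.496
CYP2D6: 0.23 × 0.32 = 0.0736
Other: 0.09 (unchanged)
New clearance relative to baseline: 1.496 + 0.0736 + 0.09 = 1.6596.
Dividing the baseline by the relative clearance: 58.4 / 1.6596 = 35.2 μg/mL.

35.2 μg/mL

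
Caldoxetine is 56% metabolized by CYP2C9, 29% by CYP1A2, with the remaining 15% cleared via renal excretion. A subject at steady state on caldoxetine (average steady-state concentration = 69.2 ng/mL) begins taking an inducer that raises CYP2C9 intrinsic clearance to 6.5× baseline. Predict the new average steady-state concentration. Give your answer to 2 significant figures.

The CYP2C9 pathway (56% of clearance) rises to 6.5× activity: 0.56 × 6.5 = 3.64.
CYP1A2 (29%) and the residual 15% are unaffected.
New clearance relative to baseline: 3.64 + 0.29 + 0.15 = 4.08.
New average steady-state concentration = baseline ÷ relative clearance = 69.2 / 4.08 = 17 ng/mL.

17 ng/mL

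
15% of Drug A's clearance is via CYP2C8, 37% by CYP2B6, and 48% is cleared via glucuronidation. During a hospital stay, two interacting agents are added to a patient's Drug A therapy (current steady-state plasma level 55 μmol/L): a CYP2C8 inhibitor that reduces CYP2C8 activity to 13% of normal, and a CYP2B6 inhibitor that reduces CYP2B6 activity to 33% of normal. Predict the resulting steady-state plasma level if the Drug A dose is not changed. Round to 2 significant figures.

CYP2C8: 0.15 × 0.13 = 0.0195
CYP2B6: 0.37 × 0.33 = 0.1221
Other: 0.48 (unchanged)
CL_new/CL_old = 0.0195 + 0.1221 + 0.48 = 0.6216.
New steady-state plasma level = 55 / 0.6216 = 88 μmol/L (concentration scales inversely with clearance).

88 μmol/L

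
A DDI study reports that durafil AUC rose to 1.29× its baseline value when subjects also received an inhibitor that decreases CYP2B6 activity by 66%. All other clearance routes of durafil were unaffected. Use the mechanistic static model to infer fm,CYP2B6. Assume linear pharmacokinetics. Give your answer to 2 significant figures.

0.34

CL'/CL = 1 / 1.29 = 0.7752
0.34·fm + (1 − fm) = 0.7752
fm = (0.7752 − 1) / (0.34 − 1) = 0.34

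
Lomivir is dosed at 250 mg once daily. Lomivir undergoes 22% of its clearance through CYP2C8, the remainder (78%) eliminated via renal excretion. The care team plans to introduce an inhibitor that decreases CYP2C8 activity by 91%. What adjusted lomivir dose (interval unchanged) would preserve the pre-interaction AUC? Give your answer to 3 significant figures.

The CYP2C8 pathway (22% of clearance) drops to 0.09× activity: 0.22 × 0.09 = 0.0198.
Non-CYP routes (78%) are unchanged.
Relative clearance = 0.0198 + 0.78 = 0.7998.
To maintain the same steady-state level, dose must scale with clearance: new dose = 250 × 0.7998 = 200 mg.

200 mg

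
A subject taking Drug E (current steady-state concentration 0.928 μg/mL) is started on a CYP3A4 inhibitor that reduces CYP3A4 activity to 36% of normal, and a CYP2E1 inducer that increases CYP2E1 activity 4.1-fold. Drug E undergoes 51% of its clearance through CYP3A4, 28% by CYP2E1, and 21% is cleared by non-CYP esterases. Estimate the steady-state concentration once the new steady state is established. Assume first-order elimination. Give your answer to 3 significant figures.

0.602 μg/mL

The CYP3A4 pathway (51% of clearance) is reduced to 0.36× activity: 0.51 × 0.36 = 0.1836.
The CYP2E1 pathway (28% of clearance) increases to 4.1× activity: 0.28 × 4.1 = 1.148.
The remaining 21% of clearance is unaffected.
Relative clearance = 0.1836 + 1.148 + 0.21 = 1.5416.
New steady-state concentration = 0.928 / 1.5416 = 0.602 μg/mL (concentration scales inversely with clearance).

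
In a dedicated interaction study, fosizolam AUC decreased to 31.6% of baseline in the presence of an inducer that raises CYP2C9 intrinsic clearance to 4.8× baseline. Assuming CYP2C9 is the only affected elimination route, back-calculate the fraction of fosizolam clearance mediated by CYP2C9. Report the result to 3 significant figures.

CL'/CL = 1 / 0.316 = 3.165
4.8·fm + (1 − fm) = 3.165
fm = (3.165 − 1) / (4.8 − 1) = 0.570

0.570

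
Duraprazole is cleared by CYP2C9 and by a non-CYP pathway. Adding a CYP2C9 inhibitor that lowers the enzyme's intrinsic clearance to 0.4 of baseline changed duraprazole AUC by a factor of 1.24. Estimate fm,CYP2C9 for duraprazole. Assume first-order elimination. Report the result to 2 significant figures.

0.32

Write x for the fraction cleared via CYP2C9. The observed AUC change means clearance fell to 1/1.24 = 0.8065 of baseline.
Setting x·0.4 + (1 − x) = 0.8065 and solving: x = (0.8065 − 1)/(0.4 − 1) = 0.32.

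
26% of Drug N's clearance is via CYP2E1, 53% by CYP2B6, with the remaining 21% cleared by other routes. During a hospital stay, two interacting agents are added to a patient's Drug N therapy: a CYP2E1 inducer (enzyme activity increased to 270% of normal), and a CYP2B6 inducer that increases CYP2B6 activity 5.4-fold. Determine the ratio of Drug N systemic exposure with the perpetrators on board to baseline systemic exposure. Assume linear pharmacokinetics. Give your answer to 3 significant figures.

0.265

The CYP2E1 pathway (26% of clearance) is boosted to 2.7× activity: 0.26 × 2.7 = 0.702.
The CYP2B6 pathway (53% of clearance) increases to 5.4× activity: 0.53 × 5.4 = 2.862.
The remaining 21% of clearance is unaffected.
Relative clearance = 0.702 + 2.862 + 0.21 = 3.774.
Systemic exposure ∝ 1/CL: fold-change = 1 / 3.774 = 0.265.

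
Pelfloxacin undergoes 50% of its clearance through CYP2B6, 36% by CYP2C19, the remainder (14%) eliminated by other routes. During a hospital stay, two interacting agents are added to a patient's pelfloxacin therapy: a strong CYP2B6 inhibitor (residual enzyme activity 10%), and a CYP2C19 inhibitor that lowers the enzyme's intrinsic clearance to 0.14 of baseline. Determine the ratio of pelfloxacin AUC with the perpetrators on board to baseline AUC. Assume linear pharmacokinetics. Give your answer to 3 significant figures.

4.16

The CYP2B6 pathway (50% of clearance) drops to 0.1× activity: 0.5 × 0.1 = 0.05.
The CYP2C19 pathway (36% of clearance) drops to 0.14× activity: 0.36 × 0.14 = 0.0504.
Non-CYP routes (14%) are unchanged.
Relative clearance = 0.05 + 0.0504 + 0.14 = 0.2404.
AUC ∝ 1/CL: fold-change = 1 / 0.2404 = 4.16.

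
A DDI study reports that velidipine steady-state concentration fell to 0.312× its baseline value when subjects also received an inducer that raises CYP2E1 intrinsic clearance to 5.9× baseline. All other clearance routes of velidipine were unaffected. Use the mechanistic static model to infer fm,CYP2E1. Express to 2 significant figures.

CL'/CL = 1 / 0.312 = 3.205
5.9·fm + (1 − fm) = 3.205
fm = (3.205 − 1) / (5.9 − 1) = 0.45

0.45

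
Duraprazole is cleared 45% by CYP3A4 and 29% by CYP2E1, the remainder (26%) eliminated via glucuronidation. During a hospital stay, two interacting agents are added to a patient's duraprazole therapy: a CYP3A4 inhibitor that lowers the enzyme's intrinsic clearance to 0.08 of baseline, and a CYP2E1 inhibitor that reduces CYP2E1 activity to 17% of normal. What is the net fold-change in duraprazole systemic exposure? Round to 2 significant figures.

The CYP3A4 pathway (45% of clearance) falls to 0.08× activity: 0.45 × 0.08 = 0.036.
The CYP2E1 pathway (29% of clearance) falls to 0.17× activity: 0.29 × 0.17 = 0.0493.
The remaining 26% of clearance is unaffected.
Relative clearance = 0.036 + 0.0493 + 0.26 = 0.3453.
Net systemic exposure ratio = 1 / 0.3453 = 2.9.

2.9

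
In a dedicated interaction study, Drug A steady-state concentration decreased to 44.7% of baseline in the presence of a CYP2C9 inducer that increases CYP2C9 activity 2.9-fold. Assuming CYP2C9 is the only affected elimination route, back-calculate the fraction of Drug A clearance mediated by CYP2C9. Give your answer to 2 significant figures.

0.65

Let x = fm,CYP2C9. Because steady-state concentration ∝ 1/CL, relative clearance rose to 1/0.447 = 2.237.
Setting x·2.9 + (1 − x) = 2.237 and solving: x = (2.237 − 1)/(2.9 − 1) = 0.65.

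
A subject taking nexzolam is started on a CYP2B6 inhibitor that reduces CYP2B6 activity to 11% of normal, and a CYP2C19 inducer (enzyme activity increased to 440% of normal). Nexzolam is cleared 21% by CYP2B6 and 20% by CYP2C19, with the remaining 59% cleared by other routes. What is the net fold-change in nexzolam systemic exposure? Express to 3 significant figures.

CYP2B6: 0.21 × 0.11 = 0.0231
CYP2C19: 0.2 × 4.4 = 0.88
Other: 0.59 (unchanged)
Relative clearance = 0.0231 + 0.88 + 0.59 = 1.4931.
Systemic exposure ∝ 1/CL: fold-change = 1 / 1.4931 = 0.670.

0.670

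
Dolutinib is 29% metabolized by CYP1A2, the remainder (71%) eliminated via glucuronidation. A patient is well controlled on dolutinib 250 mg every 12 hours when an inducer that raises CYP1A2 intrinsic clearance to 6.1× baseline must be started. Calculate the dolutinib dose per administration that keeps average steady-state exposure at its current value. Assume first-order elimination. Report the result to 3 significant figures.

620 mg

The CYP1A2 pathway (29% of clearance) rises to 6.1× activity: 0.29 × 6.1 = 1.769.
Non-CYP routes (71%) are unchanged.
CL_new/CL_old = 1.769 + 0.71 = 2.479.
To maintain the same steady-state level, dose must scale with clearance: new dose = 250 × 2.479 = 620 mg.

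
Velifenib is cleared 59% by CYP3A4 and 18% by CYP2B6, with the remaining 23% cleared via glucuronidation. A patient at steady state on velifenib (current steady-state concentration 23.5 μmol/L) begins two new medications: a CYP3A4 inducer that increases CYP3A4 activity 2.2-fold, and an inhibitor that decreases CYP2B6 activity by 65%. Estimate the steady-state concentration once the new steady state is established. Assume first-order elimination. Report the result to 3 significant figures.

The CYP3A4 pathway (59% of clearance) rises to 2.2× activity: 0.59 × 2.2 = 1.298.
The CYP2B6 pathway (18% of clearance) is reduced to 0.35× activity: 0.18 × 0.35 = 0.063.
Non-CYP routes (23%) are unchanged.
New clearance relative to baseline: 1.298 + 0.063 + 0.23 = 1.591.
Steady-state concentration ∝ 1/CL: new value = 23.5 / 1.591 = 14.8 μmol/L.

14.8 μmol/L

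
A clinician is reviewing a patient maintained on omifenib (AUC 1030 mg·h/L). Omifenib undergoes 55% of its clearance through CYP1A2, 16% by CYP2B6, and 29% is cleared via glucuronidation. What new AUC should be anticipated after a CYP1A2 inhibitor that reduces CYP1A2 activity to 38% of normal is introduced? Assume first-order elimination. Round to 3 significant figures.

CYP1A2: 0.55 × 0.38 = 0.209
CYP2B6: 0.16 (unchanged)
Other: 0.29 (unchanged)
New clearance relative to baseline: 0.209 + 0.16 + 0.29 = 0.659.
AUC ∝ 1/CL, so new value = 1030 / 0.659 = 1.56 × 10³ mg·h/L.

1.56 × 10³ mg·h/L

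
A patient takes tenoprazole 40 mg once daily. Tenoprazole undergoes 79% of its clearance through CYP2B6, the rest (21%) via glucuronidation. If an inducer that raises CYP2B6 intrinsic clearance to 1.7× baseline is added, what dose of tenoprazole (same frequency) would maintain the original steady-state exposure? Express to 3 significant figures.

62.1 mg

The CYP2B6 pathway (79% of clearance) is boosted to 1.7× activity: 0.79 × 1.7 = 1.343.
Non-CYP routes (21%) are unchanged.
CL_new/CL_old = 1.343 + 0.21 = 1.553.
Exposure is unchanged when dose changes in proportion to clearance. New dose = 40 mg × 1.553 = 62.1 mg.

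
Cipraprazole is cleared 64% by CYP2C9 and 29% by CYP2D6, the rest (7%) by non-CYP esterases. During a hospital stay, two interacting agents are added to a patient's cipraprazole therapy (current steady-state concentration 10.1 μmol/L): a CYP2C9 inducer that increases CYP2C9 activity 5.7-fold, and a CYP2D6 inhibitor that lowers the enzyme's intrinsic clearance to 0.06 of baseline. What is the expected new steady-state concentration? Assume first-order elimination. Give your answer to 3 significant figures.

The CYP2C9 pathway (64% of clearance) is boosted to 5.7× activity: 0.64 × 5.7 = 3.648.
The CYP2D6 pathway (29% of clearance) falls to 0.06× activity: 0.29 × 0.06 = 0.0174.
The remaining 7% of clearance is unaffected.
CL_new/CL_old = 3.648 + 0.0174 + 0.07 = 3.7354.
Steady-state concentration ∝ 1/CL: new value = 10.1 / 3.7354 = 2.70 μmol/L.

2.70 μmol/L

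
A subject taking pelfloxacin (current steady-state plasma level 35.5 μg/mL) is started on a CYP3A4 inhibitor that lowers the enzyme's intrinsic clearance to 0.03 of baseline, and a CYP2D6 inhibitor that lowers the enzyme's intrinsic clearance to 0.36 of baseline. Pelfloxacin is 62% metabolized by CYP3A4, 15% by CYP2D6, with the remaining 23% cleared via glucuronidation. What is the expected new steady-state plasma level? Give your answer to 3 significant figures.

117 μg/mL

The CYP3A4 pathway (62% of clearance) is reduced to 0.03× activity: 0.62 × 0.03 = 0.0186.
The CYP2D6 pathway (15% of clearance) falls to 0.36× activity: 0.15 × 0.36 = 0.054.
The remaining 23% of clearance is unaffected.
Relative clearance = 0.0186 + 0.054 + 0.23 = 0.3026.
New steady-state plasma level = 35.5 / 0.3026 = 117 μg/mL (concentration scales inversely with clearance).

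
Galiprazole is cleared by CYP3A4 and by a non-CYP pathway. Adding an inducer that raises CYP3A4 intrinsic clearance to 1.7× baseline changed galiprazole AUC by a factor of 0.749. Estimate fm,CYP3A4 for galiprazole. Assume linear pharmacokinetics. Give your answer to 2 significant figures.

0.48

CL'/CL = 1 / 0.749 = 1.335
1.7·fm + (1 − fm) = 1.335
fm = (1.335 − 1) / (1.7 − 1) = 0.48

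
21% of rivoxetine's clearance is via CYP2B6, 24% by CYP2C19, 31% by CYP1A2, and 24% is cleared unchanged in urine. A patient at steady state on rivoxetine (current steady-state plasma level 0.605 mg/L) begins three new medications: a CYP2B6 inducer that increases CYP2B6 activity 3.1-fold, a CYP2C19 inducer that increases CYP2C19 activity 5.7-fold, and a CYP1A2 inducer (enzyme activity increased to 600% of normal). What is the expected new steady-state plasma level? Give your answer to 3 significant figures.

0.147 mg/L

The CYP2B6 pathway (21% of clearance) is boosted to 3.1× activity: 0.21 × 3.1 = 0.651.
The CYP2C19 pathway (24% of clearance) rises to 5.7× activity: 0.24 × 5.7 = 1.368.
The CYP1A2 pathway (31% of clearance) increases to 6× activity: 0.31 × 6 = 1.86.
Non-CYP routes (24%) are unchanged.
Relative clearance = 0.651 + 1.368 + 1.86 + 0.24 = 4.119.
Steady-state plasma level ∝ 1/CL: new value = 0.605 / 4.119 = 0.147 mg/L.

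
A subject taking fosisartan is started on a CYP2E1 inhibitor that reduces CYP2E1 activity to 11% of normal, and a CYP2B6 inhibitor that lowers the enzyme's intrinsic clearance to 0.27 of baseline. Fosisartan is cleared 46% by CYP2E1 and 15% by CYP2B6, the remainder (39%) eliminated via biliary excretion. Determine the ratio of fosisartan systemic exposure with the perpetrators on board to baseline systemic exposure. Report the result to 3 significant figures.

2.08

CYP2E1: 0.46 × 0.11 = 0.0506
CYP2B6: 0.15 × 0.27 = 0.0405
Other: 0.39 (unchanged)
New clearance relative to baseline: 0.0506 + 0.0405 + 0.39 = 0.4811.
Because systemic exposure varies inversely with clearance, the combined effect is 1 / 0.4811 = 2.08.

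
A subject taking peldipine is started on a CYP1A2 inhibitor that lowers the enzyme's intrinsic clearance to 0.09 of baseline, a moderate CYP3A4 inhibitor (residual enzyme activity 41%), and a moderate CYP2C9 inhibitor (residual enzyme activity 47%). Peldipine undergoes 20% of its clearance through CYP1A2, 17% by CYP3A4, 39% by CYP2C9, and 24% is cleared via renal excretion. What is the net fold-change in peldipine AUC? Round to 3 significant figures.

1.96

The CYP1A2 pathway (20% of clearance) is reduced to 0.09× activity: 0.2 × 0.09 = 0.018.
The CYP3A4 pathway (17% of clearance) is reduced to 0.41× activity: 0.17 × 0.41 = 0.0697.
The CYP2C9 pathway (39% of clearance) is reduced to 0.47× activity: 0.39 × 0.47 = 0.1833.
The remaining 24% of clearance is unaffected.
Relative clearance = 0.018 + 0.0697 + 0.1833 + 0.24 = 0.511.
Because AUC varies inversely with clearance, the combined effect is 1 / 0.511 = 1.96.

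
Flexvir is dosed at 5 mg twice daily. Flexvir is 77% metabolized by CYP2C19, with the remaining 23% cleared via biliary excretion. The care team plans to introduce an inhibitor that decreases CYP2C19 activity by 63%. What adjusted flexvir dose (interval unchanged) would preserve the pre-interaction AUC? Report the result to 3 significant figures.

CYP2C19: 0.77 × 0.37 = 0.2849
Other: 0.23 (unchanged)
Relative clearance = 0.2849 + 0.23 = 0.5149.
Css,avg = (dose rate)/CL, so holding Css fixed requires dose ∝ CL: 5 × 0.5149 = 2.57 mg.

2.57 mg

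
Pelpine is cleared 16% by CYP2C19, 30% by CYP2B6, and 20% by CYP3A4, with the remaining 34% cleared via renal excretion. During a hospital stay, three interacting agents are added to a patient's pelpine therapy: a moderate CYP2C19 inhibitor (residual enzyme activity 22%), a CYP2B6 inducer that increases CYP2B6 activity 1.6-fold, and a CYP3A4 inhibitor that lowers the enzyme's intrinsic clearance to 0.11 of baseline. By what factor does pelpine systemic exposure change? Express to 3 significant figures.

1.14

CYP2C19: 0.16 × 0.22 = 0.0352
CYP2B6: 0.3 × 1.6 = 0.48
CYP3A4: 0.2 × 0.11 = 0.022
Other: 0.34 (unchanged)
New clearance relative to baseline: 0.0352 + 0.48 + 0.022 + 0.34 = 0.8772.
Systemic exposure ∝ 1/CL: fold-change = 1 / 0.8772 = 1.14.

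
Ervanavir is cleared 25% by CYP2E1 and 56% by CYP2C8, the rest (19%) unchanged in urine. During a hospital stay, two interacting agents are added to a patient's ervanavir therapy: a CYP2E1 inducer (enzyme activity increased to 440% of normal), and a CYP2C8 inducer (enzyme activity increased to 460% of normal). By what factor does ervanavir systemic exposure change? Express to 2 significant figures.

The CYP2E1 pathway (25% of clearance) increases to 4.4× activity: 0.25 × 4.4 = 1.1.
The CYP2C8 pathway (56% of clearance) is boosted to 4.6× activity: 0.56 × 4.6 = 2.576.
The remaining 19% of clearance is unaffected.
Relative clearance = 1.1 + 2.576 + 0.19 = 3.866.
Net systemic exposure ratio = 1 / 3.866 = 0.26.

0.26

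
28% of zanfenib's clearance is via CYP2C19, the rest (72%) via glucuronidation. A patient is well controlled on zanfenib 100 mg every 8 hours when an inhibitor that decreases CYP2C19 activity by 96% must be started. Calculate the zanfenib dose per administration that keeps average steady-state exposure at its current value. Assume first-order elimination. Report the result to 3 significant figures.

The CYP2C19 pathway (28% of clearance) is reduced to 0.04× activity: 0.28 × 0.04 = 0.0112.
Non-CYP routes (72%) are unchanged.
Relative clearance = 0.0112 + 0.72 = 0.7312.
To maintain the same steady-state level, dose must scale with clearance: new dose = 100 × 0.7312 = 73.1 mg.

73.1 mg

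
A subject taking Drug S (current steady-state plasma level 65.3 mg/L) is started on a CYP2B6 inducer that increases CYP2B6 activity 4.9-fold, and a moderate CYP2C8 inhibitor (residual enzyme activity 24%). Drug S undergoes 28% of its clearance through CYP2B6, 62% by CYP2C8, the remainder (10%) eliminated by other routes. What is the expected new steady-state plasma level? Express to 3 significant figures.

40.3 mg/L

The CYP2B6 pathway (28% of clearance) rises to 4.9× activity: 0.28 × 4.9 = 1.372.
The CYP2C8 pathway (62% of clearance) falls to 0.24× activity: 0.62 × 0.24 = 0.1488.
Non-CYP routes (10%) are unchanged.
Relative clearance = 1.372 + 0.1488 + 0.1 = 1.6208.
Steady-state plasma level ∝ 1/CL: new value = 65.3 / 1.6208 = 40.3 mg/L.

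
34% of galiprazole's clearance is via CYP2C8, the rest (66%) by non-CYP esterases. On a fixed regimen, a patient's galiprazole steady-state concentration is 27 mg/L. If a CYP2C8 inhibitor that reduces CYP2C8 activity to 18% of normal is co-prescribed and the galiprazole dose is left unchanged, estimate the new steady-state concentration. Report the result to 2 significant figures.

37 mg/L

CYP2C8: 0.34 × 0.18 = 0.0612
Other: 0.66 (unchanged)
New clearance relative to baseline: 0.0612 + 0.66 = 0.7212.
Steady-state concentration ∝ 1/CL, so new value = 27 / 0.7212 = 37 mg/L.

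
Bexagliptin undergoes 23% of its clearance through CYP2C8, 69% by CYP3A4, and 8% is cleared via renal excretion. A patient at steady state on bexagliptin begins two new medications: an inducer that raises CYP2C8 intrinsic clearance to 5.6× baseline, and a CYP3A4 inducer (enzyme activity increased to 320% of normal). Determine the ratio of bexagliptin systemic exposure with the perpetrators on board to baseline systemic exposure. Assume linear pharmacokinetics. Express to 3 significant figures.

The CYP2C8 pathway (23% of clearance) rises to 5.6× activity: 0.23 × 5.6 = 1.288.
The CYP3A4 pathway (69% of clearance) increases to 3.2× activity: 0.69 × 3.2 = 2.208.
The remaining 8% of clearance is unaffected.
Relative clearance = 1.288 + 2.208 + 0.08 = 3.576.
Because systemic exposure varies inversely with clearance, the combined effect is 1 / 3.576 = 0.280.

0.280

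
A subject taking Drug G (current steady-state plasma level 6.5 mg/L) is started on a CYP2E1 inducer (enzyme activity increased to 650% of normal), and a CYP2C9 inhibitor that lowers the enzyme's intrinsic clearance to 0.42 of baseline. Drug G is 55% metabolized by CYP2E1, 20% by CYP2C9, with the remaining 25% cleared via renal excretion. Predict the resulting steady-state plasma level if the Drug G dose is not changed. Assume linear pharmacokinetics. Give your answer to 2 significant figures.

The CYP2E1 pathway (55% of clearance) increases to 6.5× activity: 0.55 × 6.5 = 3.575.
The CYP2C9 pathway (20% of clearance) drops to 0.42× activity: 0.2 × 0.42 = 0.084.
Non-CYP routes (25%) are unchanged.
New clearance relative to baseline: 3.575 + 0.084 + 0.25 = 3.909.
Steady-state plasma level ∝ 1/CL: new value = 6.5 / 3.909 = 1.7 mg/L.

1.7 mg/L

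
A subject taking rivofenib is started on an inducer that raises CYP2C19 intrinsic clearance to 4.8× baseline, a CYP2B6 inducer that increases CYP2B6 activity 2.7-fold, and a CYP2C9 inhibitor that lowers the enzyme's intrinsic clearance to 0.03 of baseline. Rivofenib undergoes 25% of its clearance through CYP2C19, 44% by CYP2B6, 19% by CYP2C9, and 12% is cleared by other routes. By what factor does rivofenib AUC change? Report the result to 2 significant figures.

0.40

The CYP2C19 pathway (25% of clearance) rises to 4.8× activity: 0.25 × 4.8 = 1.2.
The CYP2B6 pathway (44% of clearance) increases to 2.7× activity: 0.44 × 2.7 = 1.188.
The CYP2C9 pathway (19% of clearance) is reduced to 0.03× activity: 0.19 × 0.03 = 0.0057.
The remaining 12% of clearance is unaffected.
Relative clearance = 1.2 + 1.188 + 0.0057 + 0.12 = 2.5137.
Net AUC ratio = 1 / 2.5137 = 0.40.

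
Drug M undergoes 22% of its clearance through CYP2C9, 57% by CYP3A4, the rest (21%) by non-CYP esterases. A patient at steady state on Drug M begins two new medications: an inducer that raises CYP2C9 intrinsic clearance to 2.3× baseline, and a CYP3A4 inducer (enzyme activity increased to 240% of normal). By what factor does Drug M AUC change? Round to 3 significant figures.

0.480

The CYP2C9 pathway (22% of clearance) rises to 2.3× activity: 0.22 × 2.3 = 0.506.
The CYP3A4 pathway (57% of clearance) increases to 2.4× activity: 0.57 × 2.4 = 1.368.
The remaining 21% of clearance is unaffected.
New clearance relative to baseline: 0.506 + 1.368 + 0.21 = 2.084.
AUC ∝ 1/CL: fold-change = 1 / 2.084 = 0.480.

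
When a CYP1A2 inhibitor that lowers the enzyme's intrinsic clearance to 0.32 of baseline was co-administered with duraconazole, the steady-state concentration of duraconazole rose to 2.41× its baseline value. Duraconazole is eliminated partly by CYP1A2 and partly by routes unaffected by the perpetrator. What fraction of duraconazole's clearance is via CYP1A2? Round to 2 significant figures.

Let fm be the CYP1A2 fraction. New clearance relative to baseline = fm × 0.32 + (1 − fm).
Steady-state concentration ratio = 1 / (new CL fraction), so new CL fraction = 1 / 2.41 = 0.4149.
fm × 0.32 + 1 − fm = 0.4149  ⇒  fm × (0.32 − 1) = −0.5851  ⇒  fm = 0.86.

0.86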